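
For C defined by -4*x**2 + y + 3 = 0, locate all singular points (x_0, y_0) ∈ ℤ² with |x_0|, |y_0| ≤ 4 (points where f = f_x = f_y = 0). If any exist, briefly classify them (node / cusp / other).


No singular points in the scanned grid; C is smooth there.

Compute partial derivatives:
  f_x = -8*x.
  f_y = 1.
f_y = 1 is a nonzero constant, so f_y never vanishes: no point (x, y) can satisfy f = f_x = f_y = 0. In particular no (x, y) ∈ {−4, ..., 4}² is singular; the curve is smooth.


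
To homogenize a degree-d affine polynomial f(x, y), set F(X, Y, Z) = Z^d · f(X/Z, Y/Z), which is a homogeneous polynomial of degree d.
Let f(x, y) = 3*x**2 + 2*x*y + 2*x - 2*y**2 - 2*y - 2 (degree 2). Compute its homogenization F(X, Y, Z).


F(X, Y, Z) = 3*X**2 + 2*X*Y + 2*X*Z - 2*Y**2 - 2*Y*Z - 2*Z**2

deg(f) = 2.
Substitute x = X/Z, y = Y/Z into f, then multiply by Z^2.
  monomial 3·x^2·y^0 ↦ 3·X^2·Y^0·Z^0.
  monomial 2·x^1·y^1 ↦ 2·X^1·Y^1·Z^0.
  monomial 2·x^1·y^0 ↦ 2·X^1·Y^0·Z^1.
  monomial -2·x^0·y^2 ↦ -2·X^0·Y^2·Z^0.
  monomial -2·x^0·y^1 ↦ -2·X^0·Y^1·Z^1.
  monomial -2·x^0·y^0 ↦ -2·X^0·Y^0·Z^2.
Collecting: F(X, Y, Z) = 3*X**2 + 2*X*Y + 2*X*Z - 2*Y**2 - 2*Y*Z - 2*Z**2.


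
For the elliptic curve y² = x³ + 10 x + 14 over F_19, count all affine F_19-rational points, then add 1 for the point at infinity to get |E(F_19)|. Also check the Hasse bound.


Affine points = {(1, 5), (1, 14), (2, 2), (2, 17), (4, 2), (4, 17), (6, 9), (6, 10), (7, 3), (7, 16), (8, 6), (8, 13), (9, 4), (9, 15), (11, 7), (11, 12), (12, 0), (13, 2), (13, 17), (15, 9), (15, 10), (17, 9), (17, 10)}; affine count = 23; |E(F_19)| = 24.

Discriminant check: Δ ∝ 4a³ + 27b² = 4·10³ + 27·14² = 4·1000 + 27·196 ≡ 1 (mod 19). Nonzero ⇒ E is nonsingular.
For each x ∈ F_19, compute rhs = x³ + 10·x + 14 mod 19, then count y ∈ F_19 with y² ≡ rhs.
  x = 0: rhs = 14, matching y values: none (0 points).
  x = 1: rhs = 6, matching y values: 5, 14 (2 points).
  x = 2: rhs = 4, matching y values: 2, 17 (2 points).
  x = 3: rhs = 14, matching y values: none (0 points).
  x = 4: rhs = 4, matching y values: 2, 17 (2 points).
  x = 5: rhs = 18, matching y values: none (0 points).
  x = 6: rhs = 5, matching y values: 9, 10 (2 points).
  x = 7: rhs = 9, matching y values: 3, 16 (2 points).
  x = 8: rhs = 17, matching y values: 6, 13 (2 points).
  x = 9: rhs = 16, matching y values: 4, 15 (2 points).
  x = 10: rhs = 12, matching y values: none (0 points).
  x = 11: rhs = 11, matching y values: 7, 12 (2 points).
  x = 12: rhs = 0, matching y values: 0 (1 points).
  x = 13: rhs = 4, matching y values: 2, 17 (2 points).
  x = 14: rhs = 10, matching y values: none (0 points).
  x = 15: rhs = 5, matching y values: 9, 10 (2 points).
  x = 16: rhs = 14, matching y values: none (0 points).
  x = 17: rhs = 5, matching y values: 9, 10 (2 points).
  x = 18: rhs = 3, matching y values: none (0 points).
Total affine count: 23.
Full point count |E(F_19)| = 23 + 1 = 24.
Hasse bound: |24 − (19+1)| = |4| = 4 ≤ 2√19 ≈ 8.7178 ✓.


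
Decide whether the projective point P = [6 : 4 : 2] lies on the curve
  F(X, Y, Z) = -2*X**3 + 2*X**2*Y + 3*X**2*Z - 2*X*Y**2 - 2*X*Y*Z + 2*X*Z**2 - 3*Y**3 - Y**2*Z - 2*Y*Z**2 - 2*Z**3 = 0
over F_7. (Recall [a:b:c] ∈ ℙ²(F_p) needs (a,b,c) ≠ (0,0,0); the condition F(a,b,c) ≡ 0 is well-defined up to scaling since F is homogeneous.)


F(6,4,2) ≡ 1 (mod 7); P is NOT on the curve.

Evaluate F(6, 4, 2) term-by-term (mod 7).
  -2*X**3 ↦ -2·216·1·1 = -432
  2*X**2*Y ↦ 2·36·4·1 = 288
  3*X**2*Z ↦ 3·36·1·2 = 216
  -2*X*Y**2 ↦ -2·6·16·1 = -192
  -2*X*Y*Z ↦ -2·6·4·2 = -96
  2*X*Z**2 ↦ 2·6·1·4 = 48
  -3*Y**3 ↦ -3·1·64·1 = -192
  -Y**2*Z ↦ -1·1·16·2 = -32
  -2*Y*Z**2 ↦ -2·1·4·4 = -32
  -2*Z**3 ↦ -2·1·1·8 = -16
Sum: F(6, 4, 2) = (-432) + (288) + (216) + (-192) + (-96) + (48) + (-192) + (-32) + (-32) + (-16) = -440.
Reducing mod 7: -440 ≡ 1 (mod 7).
Since F(a, b, c) ≡ 1 ≠ 0 (mod 7), P does NOT lie on the curve.


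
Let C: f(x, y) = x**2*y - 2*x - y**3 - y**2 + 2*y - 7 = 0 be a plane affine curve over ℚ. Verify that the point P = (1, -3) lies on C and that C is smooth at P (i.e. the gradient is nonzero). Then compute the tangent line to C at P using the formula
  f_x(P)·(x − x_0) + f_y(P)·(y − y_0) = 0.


Tangent line at P: -8*x - 18*y - 46 = 0.

Step 1: f(1, -3) = 0, so P lies on C.
Step 2: partial derivatives
  f_x(x, y) = 2*x*y - 2, f_y(x, y) = x**2 - 3*y**2 - 2*y + 2.
  f_x(P) = -8, f_y(P) = -18 (gradient nonzero, so P is smooth).
Step 3: tangent line at P: -8·(x − 1) + -18·(y − -3) = 0.
Expanding: -8*x - 18*y - 46 = 0.


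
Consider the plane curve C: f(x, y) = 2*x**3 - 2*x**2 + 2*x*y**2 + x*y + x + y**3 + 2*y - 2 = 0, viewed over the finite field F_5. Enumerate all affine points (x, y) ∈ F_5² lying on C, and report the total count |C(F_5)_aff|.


Affine F_5-points: {(0, 2), (0, 4), (1, 1), (2, 2), (4, 2), (4, 3)}; count = 6.

For each of the 25 pairs (x, y) ∈ F_5², evaluate f(x, y) mod 5. Record the zeros.
  x = 0: [0↦3, 1↦1, 2↦0, 3↦1, 4↦0]  zeros at y ∈ {2, 4}
  x = 1: [0↦4, 1↦0, 2↦1, 3↦3, 4↦2]  zeros at y ∈ {1}
  x = 2: [0↦3, 1↦2, 2↦0, 3↦3, 4↦2]  zeros at y ∈ {2}
  x = 3: [0↦2, 1↦4, 2↦4, 3↦3, 4↦2]  zeros at y ∈ ∅
  x = 4: [0↦3, 1↦3, 2↦0, 3↦0, 4↦4]  zeros at y ∈ {2, 3}
Collecting zeros: affine points = {(0, 2), (0, 4), (1, 1), (2, 2), (4, 2), (4, 3)}.
Total count |C(F_5)_aff| = 6.


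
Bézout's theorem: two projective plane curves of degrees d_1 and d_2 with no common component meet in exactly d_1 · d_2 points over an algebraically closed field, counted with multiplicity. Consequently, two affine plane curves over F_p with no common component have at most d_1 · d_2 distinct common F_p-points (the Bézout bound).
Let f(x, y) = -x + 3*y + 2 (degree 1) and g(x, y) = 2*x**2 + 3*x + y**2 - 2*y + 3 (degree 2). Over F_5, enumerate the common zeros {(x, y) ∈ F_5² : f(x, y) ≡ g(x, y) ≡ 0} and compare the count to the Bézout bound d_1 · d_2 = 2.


Common zeros: {(3, 2), (4, 4)}; count = 2; Bézout bound = 2.

deg(f) = 1, deg(g) = 2, so Bézout bound = 2.
Scan x ∈ F_5. For each x, list the y ∈ F_5 with f(x, y) ≡ 0 and those with g(x, y) ≡ 0 (mod 5); the common zeros in that column are the intersection.
  x = 0: f ≡ 0 at y ∈ {1}; g ≡ 0 at y ∈ ∅; common: ∅.
  x = 1: f ≡ 0 at y ∈ {3}; g ≡ 0 at y ∈ ∅; common: ∅.
  x = 2: f ≡ 0 at y ∈ {0}; g ≡ 0 at y ∈ {3, 4}; common: ∅.
  x = 3: f ≡ 0 at y ∈ {2}; g ≡ 0 at y ∈ {0, 2}; common: {2}.
  x = 4: f ≡ 0 at y ∈ {4}; g ≡ 0 at y ∈ {3, 4}; common: {4}.
Collecting: common zeros = {(3, 2), (4, 4)}, so the count is 2.
Comparison with the Bézout bound: 2 ≤ 2 = deg(f)·deg(g), as expected for curves with no common component (the bound is attained).


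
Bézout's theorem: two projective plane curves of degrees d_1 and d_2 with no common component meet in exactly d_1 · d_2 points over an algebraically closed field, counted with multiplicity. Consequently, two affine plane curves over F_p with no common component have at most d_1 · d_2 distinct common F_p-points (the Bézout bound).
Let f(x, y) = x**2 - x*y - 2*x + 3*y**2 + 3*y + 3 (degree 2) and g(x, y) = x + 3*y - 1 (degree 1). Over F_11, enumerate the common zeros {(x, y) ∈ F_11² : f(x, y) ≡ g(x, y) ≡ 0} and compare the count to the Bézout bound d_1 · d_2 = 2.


Common zeros: {(3, 3), (6, 2)}; count = 2; Bézout bound = 2.

deg(f) = 2, deg(g) = 1, so Bézout bound = 2.
Scan x ∈ F_11. For each x, list the y ∈ F_11 with f(x, y) ≡ 0 and those with g(x, y) ≡ 0 (mod 11); the common zeros in that column are the intersection.
  x = 0: f ≡ 0 at y ∈ ∅; g ≡ 0 at y ∈ {4}; common: ∅.
  x = 1: f ≡ 0 at y ∈ ∅; g ≡ 0 at y ∈ {0}; common: ∅.
  x = 2: f ≡ 0 at y ∈ {3, 4}; g ≡ 0 at y ∈ {7}; common: ∅.
  x = 3: f ≡ 0 at y ∈ {3, 8}; g ≡ 0 at y ∈ {3}; common: {3}.
  x = 4: f ≡ 0 at y ∈ {0, 4}; g ≡ 0 at y ∈ {10}; common: ∅.
  x = 5: f ≡ 0 at y ∈ ∅; g ≡ 0 at y ∈ {6}; common: ∅.
  x = 6: f ≡ 0 at y ∈ {2, 10}; g ≡ 0 at y ∈ {2}; common: {2}.
  x = 7: f ≡ 0 at y ∈ {8}; g ≡ 0 at y ∈ {9}; common: ∅.
  x = 8: f ≡ 0 at y ∈ ∅; g ≡ 0 at y ∈ {5}; common: ∅.
  x = 9: f ≡ 0 at y ∈ {0, 2}; g ≡ 0 at y ∈ {1}; common: ∅.
  x = 10: f ≡ 0 at y ∈ ∅; g ≡ 0 at y ∈ {8}; common: ∅.
Collecting: common zeros = {(3, 3), (6, 2)}, so the count is 2.
Comparison with the Bézout bound: 2 ≤ 2 = deg(f)·deg(g), as expected for curves with no common component (the bound is attained).


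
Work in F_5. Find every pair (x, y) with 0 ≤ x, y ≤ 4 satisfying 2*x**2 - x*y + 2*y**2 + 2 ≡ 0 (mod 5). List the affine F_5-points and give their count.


Affine F_5-points: {(0, 2), (0, 3), (1, 1), (1, 2), (2, 0), (2, 1), (3, 0), (3, 4), (4, 3), (4, 4)}; count = 10.

For each of the 25 pairs (x, y) ∈ F_5², evaluate f(x, y) mod 5. Record the zeros.
  x = 0: [0↦2, 1↦4, 2↦0, 3↦0, 4↦4]  zeros at y ∈ {2, 3}
  x = 1: [0↦4, 1↦0, 2↦0, 3↦4, 4↦2]  zeros at y ∈ {1, 2}
  x = 2: [0↦0, 1↦0, 2↦4, 3↦2, 4↦4]  zeros at y ∈ {0, 1}
  x = 3: [0↦0, 1↦4, 2↦2, 3↦4, 4↦0]  zeros at y ∈ {0, 4}
  x = 4: [0↦4, 1↦2, 2↦4, 3↦0, 4↦0]  zeros at y ∈ {3, 4}
Collecting zeros: affine points = {(0, 2), (0, 3), (1, 1), (1, 2), (2, 0), (2, 1), (3, 0), (3, 4), (4, 3), (4, 4)}.
Total count |C(F_5)_aff| = 10.


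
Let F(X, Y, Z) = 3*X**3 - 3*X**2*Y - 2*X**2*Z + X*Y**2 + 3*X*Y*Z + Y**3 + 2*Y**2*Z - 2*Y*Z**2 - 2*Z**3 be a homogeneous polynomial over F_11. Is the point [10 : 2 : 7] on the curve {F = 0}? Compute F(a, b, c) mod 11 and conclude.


F(10,2,7) ≡ 4 (mod 11); P is NOT on the curve.

Evaluate F(10, 2, 7) term-by-term (mod 11).
  3*X**3 ↦ 3·1000·1·1 = 3000
  -3*X**2*Y ↦ -3·100·2·1 = -600
  -2*X**2*Z ↦ -2·100·1·7 = -1400
  X*Y**2 ↦ 1·10·4·1 = 40
  3*X*Y*Z ↦ 3·10·2·7 = 420
  Y**3 ↦ 1·1·8·1 = 8
  2*Y**2*Z ↦ 2·1·4·7 = 56
  -2*Y*Z**2 ↦ -2·1·2·49 = -196
  -2*Z**3 ↦ -2·1·1·343 = -686
Sum: F(10, 2, 7) = (3000) + (-600) + (-1400) + (40) + (420) + (8) + (56) + (-196) + (-686) = 642.
Reducing mod 11: 642 ≡ 4 (mod 11).
Since F(a, b, c) ≡ 4 ≠ 0 (mod 11), P does NOT lie on the curve.


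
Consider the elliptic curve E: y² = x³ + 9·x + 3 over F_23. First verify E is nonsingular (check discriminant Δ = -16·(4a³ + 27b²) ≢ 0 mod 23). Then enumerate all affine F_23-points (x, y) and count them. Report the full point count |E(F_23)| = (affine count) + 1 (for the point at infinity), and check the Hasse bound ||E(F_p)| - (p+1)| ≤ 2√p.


Affine points = {(0, 7), (0, 16), (1, 6), (1, 17), (2, 11), (2, 12), (5, 9), (5, 14), (7, 8), (7, 15), (8, 9), (8, 14), (9, 10), (9, 13), (10, 9), (10, 14), (17, 3), (17, 20), (19, 8), (19, 15), (20, 8), (20, 15), (21, 0), (22, 4), (22, 19)}; affine count = 25; |E(F_23)| = 26.

Discriminant check: Δ ∝ 4a³ + 27b² = 4·9³ + 27·3² = 4·729 + 27·9 ≡ 8 (mod 23). Nonzero ⇒ E is nonsingular.
For each x ∈ F_23, compute rhs = x³ + 9·x + 3 mod 23, then count y ∈ F_23 with y² ≡ rhs.
  x = 0: rhs = 3, matching y values: 7, 16 (2 points).
  x = 1: rhs = 13, matching y values: 6, 17 (2 points).
  x = 2: rhs = 6, matching y values: 11, 12 (2 points).
  x = 3: rhs = 11, matching y values: none (0 points).
  x = 4: rhs = 11, matching y values: none (0 points).
  x = 5: rhs = 12, matching y values: 9, 14 (2 points).
  x = 6: rhs = 20, matching y values: none (0 points).
  x = 7: rhs = 18, matching y values: 8, 15 (2 points).
  x = 8: rhs = 12, matching y values: 9, 14 (2 points).
  x = 9: rhs = 8, matching y values: 10, 13 (2 points).
  x = 10: rhs = 12, matching y values: 9, 14 (2 points).
  x = 11: rhs = 7, matching y values: none (0 points).
  x = 12: rhs = 22, matching y values: none (0 points).
  x = 13: rhs = 17, matching y values: none (0 points).
  x = 14: rhs = 21, matching y values: none (0 points).
  x = 15: rhs = 17, matching y values: none (0 points).
  x = 16: rhs = 11, matching y values: none (0 points).
  x = 17: rhs = 9, matching y values: 3, 20 (2 points).
  x = 18: rhs = 17, matching y values: none (0 points).
  x = 19: rhs = 18, matching y values: 8, 15 (2 points).
  x = 20: rhs = 18, matching y values: 8, 15 (2 points).
  x = 21: rhs = 0, matching y values: 0 (1 points).
  x = 22: rhs = 16, matching y values: 4, 19 (2 points).
Total affine count: 25.
Full point count |E(F_23)| = 25 + 1 = 26.
Hasse bound: |26 − (23+1)| = |2| = 2 ≤ 2√23 ≈ 9.5917 ✓.


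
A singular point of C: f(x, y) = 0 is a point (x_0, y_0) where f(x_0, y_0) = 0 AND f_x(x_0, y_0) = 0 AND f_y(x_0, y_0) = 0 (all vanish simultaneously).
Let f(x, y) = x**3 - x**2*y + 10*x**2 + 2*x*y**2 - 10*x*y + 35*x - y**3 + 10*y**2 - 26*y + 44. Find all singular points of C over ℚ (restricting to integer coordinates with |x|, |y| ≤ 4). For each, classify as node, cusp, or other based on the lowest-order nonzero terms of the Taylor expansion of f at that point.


Singular points: {(-3, 1)}; classification: cusp.

Compute partial derivatives:
  f_x = 3*x**2 - 2*x*y + 20*x + 2*y**2 - 10*y + 35.
  f_y = -x**2 + 4*x*y - 10*x - 3*y**2 + 20*y - 26.
Scan x_0 ∈ {−4, ..., 4}. For each x_0, f_y(x_0, y) is a polynomial in y; find its integer roots y ∈ {−4, ..., 4}, then test f_x and f at those candidates.
  x = -4: f_y(-4, y) = -3*y**2 + 4*y - 2; no integer root y with |y| ≤ 4.
  x = -3: f_y(-3, y) = -3*y**2 + 8*y - 5; vanishes at y ∈ {1}. (-3, 1): f_x = 0, f = 0 — SINGULAR.
  x = -2: f_y(-2, y) = -3*y**2 + 12*y - 10; no integer root y with |y| ≤ 4.
  x = -1: f_y(-1, y) = -3*y**2 + 16*y - 17; no integer root y with |y| ≤ 4.
  x = 0: f_y(0, y) = -3*y**2 + 20*y - 26; no integer root y with |y| ≤ 4.
  x = 1: f_y(1, y) = -3*y**2 + 24*y - 37; no integer root y with |y| ≤ 4.
  x = 2: f_y(2, y) = -3*y**2 + 28*y - 50; no integer root y with |y| ≤ 4.
  x = 3: f_y(3, y) = -3*y**2 + 32*y - 65; no integer root y with |y| ≤ 4.
  x = 4: f_y(4, y) = -3*y**2 + 36*y - 82; no integer root y with |y| ≤ 4.
Only singular point on the grid: (-3, 1).
Classify: substitute x = -3 + u, y = 1 + v and expand: f = u**3 - u**2*v + 2*u*v**2 - v**3 + v**2.
No constant or linear terms (consistent with a singular point). Quadratic part: v**2. Cubic part: u**3 - u**2*v + 2*u*v**2 - v**3.
The quadratic part v**2 is a perfect square, so there is a single (double) tangent line v = 0, i.e. y = 1. Restricting the cubic part to that line (v = 0) leaves u**3 ≠ 0, so f is not divisible by v and the branch is v² ≈ -u**3 to lowest order — this is a cusp.
Classification: cusp.


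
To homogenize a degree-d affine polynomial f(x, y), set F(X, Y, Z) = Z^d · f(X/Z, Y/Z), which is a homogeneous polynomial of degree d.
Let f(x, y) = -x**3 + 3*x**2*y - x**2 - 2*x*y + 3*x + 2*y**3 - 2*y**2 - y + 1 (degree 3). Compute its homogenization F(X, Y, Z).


F(X, Y, Z) = -X**3 + 3*X**2*Y - X**2*Z - 2*X*Y*Z + 3*X*Z**2 + 2*Y**3 - 2*Y**2*Z - Y*Z**2 + Z**3

deg(f) = 3.
Substitute x = X/Z, y = Y/Z into f, then multiply by Z^3.
  monomial -1·x^3·y^0 ↦ -1·X^3·Y^0·Z^0.
  monomial 3·x^2·y^1 ↦ 3·X^2·Y^1·Z^0.
  monomial -1·x^2·y^0 ↦ -1·X^2·Y^0·Z^1.
  monomial -2·x^1·y^1 ↦ -2·X^1·Y^1·Z^1.
  monomial 3·x^1·y^0 ↦ 3·X^1·Y^0·Z^2.
  monomial 2·x^0·y^3 ↦ 2·X^0·Y^3·Z^0.
  monomial -2·x^0·y^2 ↦ -2·X^0·Y^2·Z^1.
  monomial -1·x^0·y^1 ↦ -1·X^0·Y^1·Z^2.
  monomial 1·x^0·y^0 ↦ 1·X^0·Y^0·Z^3.
Collecting: F(X, Y, Z) = -X**3 + 3*X**2*Y - X**2*Z - 2*X*Y*Z + 3*X*Z**2 + 2*Y**3 - 2*Y**2*Z - Y*Z**2 + Z**3.


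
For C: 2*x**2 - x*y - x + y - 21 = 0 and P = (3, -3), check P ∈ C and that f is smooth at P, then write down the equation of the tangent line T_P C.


Tangent line at P: 14*x - 2*y - 48 = 0.

Step 1: f(3, -3) = 0, so P lies on C.
Step 2: partial derivatives
  f_x(x, y) = 4*x - y - 1, f_y(x, y) = 1 - x.
  f_x(P) = 14, f_y(P) = -2 (gradient nonzero, so P is smooth).
Step 3: tangent line at P: 14·(x − 3) + -2·(y − -3) = 0.
Expanding: 14*x - 2*y - 48 = 0.


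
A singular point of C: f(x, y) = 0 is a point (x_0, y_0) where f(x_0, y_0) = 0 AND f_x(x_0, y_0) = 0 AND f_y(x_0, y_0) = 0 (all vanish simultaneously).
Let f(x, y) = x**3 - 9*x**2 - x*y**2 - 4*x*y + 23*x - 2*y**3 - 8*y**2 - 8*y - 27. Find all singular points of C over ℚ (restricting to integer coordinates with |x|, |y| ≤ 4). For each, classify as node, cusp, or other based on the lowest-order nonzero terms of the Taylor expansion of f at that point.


Singular points: {(3, -2)}; classification: cusp.

Compute partial derivatives:
  f_x = 3*x**2 - 18*x - y**2 - 4*y + 23.
  f_y = -2*x*y - 4*x - 6*y**2 - 16*y - 8.
Scan x_0 ∈ {−4, ..., 4}. For each x_0, f_y(x_0, y) is a polynomial in y; find its integer roots y ∈ {−4, ..., 4}, then test f_x and f at those candidates.
  x = -4: f_y(-4, y) = -6*y**2 - 8*y + 8; vanishes at y ∈ {-2}. (-4, -2): f_x = 147 ≠ 0.
  x = -3: f_y(-3, y) = -6*y**2 - 10*y + 4; vanishes at y ∈ {-2}. (-3, -2): f_x = 108 ≠ 0.
  x = -2: f_y(-2, y) = -6*y**2 - 12*y; vanishes at y ∈ {-2, 0}. (-2, -2): f_x = 75 ≠ 0; (-2, 0): f_x = 71 ≠ 0.
  x = -1: f_y(-1, y) = -6*y**2 - 14*y - 4; vanishes at y ∈ {-2}. (-1, -2): f_x = 48 ≠ 0.
  x = 0: f_y(0, y) = -6*y**2 - 16*y - 8; vanishes at y ∈ {-2}. (0, -2): f_x = 27 ≠ 0.
  x = 1: f_y(1, y) = -6*y**2 - 18*y - 12; vanishes at y ∈ {-2, -1}. (1, -2): f_x = 12 ≠ 0; (1, -1): f_x = 11 ≠ 0.
  x = 2: f_y(2, y) = -6*y**2 - 20*y - 16; vanishes at y ∈ {-2}. (2, -2): f_x = 3 ≠ 0.
  x = 3: f_y(3, y) = -6*y**2 - 22*y - 20; vanishes at y ∈ {-2}. (3, -2): f_x = 0, f = 0 — SINGULAR.
  x = 4: f_y(4, y) = -6*y**2 - 24*y - 24; vanishes at y ∈ {-2}. (4, -2): f_x = 3 ≠ 0.
Only singular point on the grid: (3, -2).
Classify: substitute x = 3 + u, y = -2 + v and expand: f = u**3 - u*v**2 - 2*v**3 + v**2.
No constant or linear terms (consistent with a singular point). Quadratic part: v**2. Cubic part: u**3 - u*v**2 - 2*v**3.
The quadratic part v**2 is a perfect square, so there is a single (double) tangent line v = 0, i.e. y = -2. Restricting the cubic part to that line (v = 0) leaves u**3 ≠ 0, so f is not divisible by v and the branch is v² ≈ -u**3 to lowest order — this is a cusp.
Classification: cusp.


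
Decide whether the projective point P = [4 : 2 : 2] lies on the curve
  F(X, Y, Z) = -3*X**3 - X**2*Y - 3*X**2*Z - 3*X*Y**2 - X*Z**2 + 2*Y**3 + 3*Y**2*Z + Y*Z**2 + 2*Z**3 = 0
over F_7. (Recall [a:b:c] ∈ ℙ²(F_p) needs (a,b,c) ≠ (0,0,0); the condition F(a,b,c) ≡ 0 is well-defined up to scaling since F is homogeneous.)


F(4,2,2) ≡ 2 (mod 7); P is NOT on the curve.

Evaluate F(4, 2, 2) term-by-term (mod 7).
  -3*X**3 ↦ -3·64·1·1 = -192
  -X**2*Y ↦ -1·16·2·1 = -32
  -3*X**2*Z ↦ -3·16·1·2 = -96
  -3*X*Y**2 ↦ -3·4·4·1 = -48
  -X*Z**2 ↦ -1·4·1·4 = -16
  2*Y**3 ↦ 2·1·8·1 = 16
  3*Y**2*Z ↦ 3·1·4·2 = 24
  Y*Z**2 ↦ 1·1·2·4 = 8
  2*Z**3 ↦ 2·1·1·8 = 16
Sum: F(4, 2, 2) = (-192) + (-32) + (-96) + (-48) + (-16) + (16) + (24) + (8) + (16) = -320.
Reducing mod 7: -320 ≡ 2 (mod 7).
Since F(a, b, c) ≡ 2 ≠ 0 (mod 7), P does NOT lie on the curve.


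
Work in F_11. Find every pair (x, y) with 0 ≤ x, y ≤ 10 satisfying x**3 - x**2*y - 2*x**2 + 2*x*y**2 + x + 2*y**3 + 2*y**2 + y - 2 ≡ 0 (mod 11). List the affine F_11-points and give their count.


Affine F_11-points: {(1, 3), (1, 7), (1, 10), (2, 0), (2, 3), (2, 5), (3, 6), (4, 9), (7, 1), (7, 5), (7, 8), (8, 2), (8, 9), (9, 5), (10, 9)}; count = 15.

For each of the 121 pairs (x, y) ∈ F_11², evaluate f(x, y) mod 11. Record the zeros.
  x = 0: [0↦9, 1↦3, 2↦2, 3↦7, 4↦8, 5↦6, 6↦2, 7↦8, 8↦3, 9↦10, 10↦8]  zeros at y ∈ ∅
  x = 1: [0↦9, 1↦4, 2↦8, 3↦0, 4↦3, 5↦7, 6↦2, 7↦0, 8↦2, 9↦9, 10↦0]  zeros at y ∈ {3, 7, 10}
  x = 2: [0↦0, 1↦5, 2↦1, 3↦0, 4↦3, 5↦0, 6↦3, 7↦2, 8↦9, 9↦3, 10↦7]  zeros at y ∈ {0, 3, 5}
  x = 3: [0↦10, 1↦1, 2↦9, 3↦2, 4↦3, 5↦2, 6↦0, 7↦9, 8↦8, 9↦9, 10↦2]  zeros at y ∈ {6}
  x = 4: [0↦1, 1↦9, 2↦5, 3↦1, 4↦9, 5↦8, 6↦10, 7↦5, 8↦5, 9↦0, 10↦2]  zeros at y ∈ {9}
  x = 5: [0↦1, 1↦2, 2↦6, 3↦3, 4↦5, 5↦2, 6↦6, 7↦7, 8↦6, 9↦4, 10↦2]  zeros at y ∈ ∅
  x = 6: [0↦5, 1↦8, 2↦7, 3↦3, 4↦8, 5↦1, 6↦5, 7↦10, 8↦6, 9↦5, 10↦8]  zeros at y ∈ ∅
  x = 7: [0↦8, 1↦0, 2↦3, 3↦7, 4↦2, 5↦0, 6↦2, 7↦9, 8↦0, 9↦9, 10↦4]  zeros at y ∈ {1, 5, 8}
  x = 8: [0↦5, 1↦6, 2↦0, 3↦10, 4↦4, 5↦5, 6↦3, 7↦10, 8↦5, 9↦0, 10↦7]  zeros at y ∈ {2, 9}
  x = 9: [0↦2, 1↦10, 2↦4, 3↦7, 4↦9, 5↦0, 6↦3, 7↦8, 8↦5, 9↦6, 10↦1]  zeros at y ∈ {5}
  x = 10: [0↦5, 1↦7, 2↦10, 3↦4, 4↦1, 5↦2, 6↦8, 7↦9, 8↦6, 9↦0, 10↦3]  zeros at y ∈ {9}
Collecting zeros: affine points = {(1, 3), (1, 7), (1, 10), (2, 0), (2, 3), (2, 5), (3, 6), (4, 9), (7, 1), (7, 5), (7, 8), (8, 2), (8, 9), (9, 5), (10, 9)}.
Total count |C(F_11)_aff| = 15.


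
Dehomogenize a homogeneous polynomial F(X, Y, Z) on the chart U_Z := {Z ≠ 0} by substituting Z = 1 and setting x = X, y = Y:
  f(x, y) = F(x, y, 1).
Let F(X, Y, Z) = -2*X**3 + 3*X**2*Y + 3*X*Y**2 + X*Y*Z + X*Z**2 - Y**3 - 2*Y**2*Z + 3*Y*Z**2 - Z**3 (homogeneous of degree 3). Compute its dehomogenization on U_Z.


f(x, y) = -2*x**3 + 3*x**2*y + 3*x*y**2 + x*y + x - y**3 - 2*y**2 + 3*y - 1

On U_Z we set Z = 1. Each monomial c·X^i·Y^j·Z^k in F becomes c·x^i·y^j·1^k = c·x^i·y^j.
Substituting Z = 1: F(X, Y, 1) = -2*x**3 + 3*x**2*y + 3*x*y**2 + x*y + x - y**3 - 2*y**2 + 3*y - 1.
Note: deg(f) ≤ deg(F) = 3; strict inequality happens when F is divisible by Z (lost terms).


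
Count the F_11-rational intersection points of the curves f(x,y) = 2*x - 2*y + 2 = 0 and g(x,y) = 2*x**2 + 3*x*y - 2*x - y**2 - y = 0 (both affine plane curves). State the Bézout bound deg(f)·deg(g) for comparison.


Common zeros: {(1, 2), (5, 6)}; count = 2; Bézout bound = 2.

deg(f) = 1, deg(g) = 2, so Bézout bound = 2.
Scan x ∈ F_11. For each x, list the y ∈ F_11 with f(x, y) ≡ 0 and those with g(x, y) ≡ 0 (mod 11); the common zeros in that column are the intersection.
  x = 0: f ≡ 0 at y ∈ {1}; g ≡ 0 at y ∈ {0, 10}; common: ∅.
  x = 1: f ≡ 0 at y ∈ {2}; g ≡ 0 at y ∈ {0, 2}; common: {2}.
  x = 2: f ≡ 0 at y ∈ {3}; g ≡ 0 at y ∈ ∅; common: ∅.
  x = 3: f ≡ 0 at y ∈ {4}; g ≡ 0 at y ∈ ∅; common: ∅.
  x = 4: f ≡ 0 at y ∈ {5}; g ≡ 0 at y ∈ ∅; common: ∅.
  x = 5: f ≡ 0 at y ∈ {6}; g ≡ 0 at y ∈ {6, 8}; common: {6}.
  x = 6: f ≡ 0 at y ∈ {7}; g ≡ 0 at y ∈ {8, 9}; common: ∅.
  x = 7: f ≡ 0 at y ∈ {8}; g ≡ 0 at y ∈ ∅; common: ∅.
  x = 8: f ≡ 0 at y ∈ {9}; g ≡ 0 at y ∈ {2, 10}; common: ∅.
  x = 9: f ≡ 0 at y ∈ {10}; g ≡ 0 at y ∈ {6, 9}; common: ∅.
  x = 10: f ≡ 0 at y ∈ {0}; g ≡ 0 at y ∈ ∅; common: ∅.
Collecting: common zeros = {(1, 2), (5, 6)}, so the count is 2.
Comparison with the Bézout bound: 2 ≤ 2 = deg(f)·deg(g), as expected for curves with no common component (the bound is attained).


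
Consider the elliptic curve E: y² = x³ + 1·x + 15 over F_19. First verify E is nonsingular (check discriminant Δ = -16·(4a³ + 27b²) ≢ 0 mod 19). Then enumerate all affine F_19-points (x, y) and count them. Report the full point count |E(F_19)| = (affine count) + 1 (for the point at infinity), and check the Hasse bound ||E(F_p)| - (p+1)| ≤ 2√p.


Affine points = {(1, 6), (1, 13), (2, 5), (2, 14), (3, 8), (3, 11), (4, 8), (4, 11), (6, 3), (6, 16), (7, 2), (7, 17), (12, 8), (12, 11), (15, 2), (15, 17), (16, 2), (16, 17), (17, 9), (17, 10)}; affine count = 20; |E(F_19)| = 21.

Discriminant check: Δ ∝ 4a³ + 27b² = 4·1³ + 27·15² = 4·1 + 27·225 ≡ 18 (mod 19). Nonzero ⇒ E is nonsingular.
For each x ∈ F_19, compute rhs = x³ + 1·x + 15 mod 19, then count y ∈ F_19 with y² ≡ rhs.
  x = 0: rhs = 15, matching y values: none (0 points).
  x = 1: rhs = 17, matching y values: 6, 13 (2 points).
  x = 2: rhs = 6, matching y values: 5, 14 (2 points).
  x = 3: rhs = 7, matching y values: 8, 11 (2 points).
  x = 4: rhs = 7, matching y values: 8, 11 (2 points).
  x = 5: rhs = 12, matching y values: none (0 points).
  x = 6: rhs = 9, matching y values: 3, 16 (2 points).
  x = 7: rhs = 4, matching y values: 2, 17 (2 points).
  x = 8: rhs = 3, matching y values: none (0 points).
  x = 9: rhs = 12, matching y values: none (0 points).
  x = 10: rhs = 18, matching y values: none (0 points).
  x = 11: rhs = 8, matching y values: none (0 points).
  x = 12: rhs = 7, matching y values: 8, 11 (2 points).
  x = 13: rhs = 2, matching y values: none (0 points).
  x = 14: rhs = 18, matching y values: none (0 points).
  x = 15: rhs = 4, matching y values: 2, 17 (2 points).
  x = 16: rhs = 4, matching y values: 2, 17 (2 points).
  x = 17: rhs = 5, matching y values: 9, 10 (2 points).
  x = 18: rhs = 13, matching y values: none (0 points).
Total affine count: 20.
Full point count |E(F_19)| = 20 + 1 = 21.
Hasse bound: |21 − (19+1)| = |1| = 1 ≤ 2√19 ≈ 8.7178 ✓.


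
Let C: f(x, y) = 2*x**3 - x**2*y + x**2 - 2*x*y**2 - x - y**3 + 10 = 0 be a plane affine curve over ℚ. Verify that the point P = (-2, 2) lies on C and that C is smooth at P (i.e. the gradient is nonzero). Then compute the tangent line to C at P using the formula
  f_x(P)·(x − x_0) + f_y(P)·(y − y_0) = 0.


Tangent line at P: 19*x + 38 = 0.

Step 1: f(-2, 2) = 0, so P lies on C.
Step 2: partial derivatives
  f_x(x, y) = 6*x**2 - 2*x*y + 2*x - 2*y**2 - 1, f_y(x, y) = -x**2 - 4*x*y - 3*y**2.
  f_x(P) = 19, f_y(P) = 0 (gradient nonzero, so P is smooth).
Step 3: tangent line at P: 19·(x − -2) + 0·(y − 2) = 0.
Expanding: 19*x + 38 = 0.


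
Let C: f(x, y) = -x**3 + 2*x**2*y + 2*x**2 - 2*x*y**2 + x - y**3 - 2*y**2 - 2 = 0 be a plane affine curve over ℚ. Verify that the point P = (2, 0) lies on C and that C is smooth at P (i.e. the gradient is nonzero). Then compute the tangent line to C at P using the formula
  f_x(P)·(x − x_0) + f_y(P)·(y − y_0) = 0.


Tangent line at P: -3*x + 8*y + 6 = 0.

Step 1: f(2, 0) = 0, so P lies on C.
Step 2: partial derivatives
  f_x(x, y) = -3*x**2 + 4*x*y + 4*x - 2*y**2 + 1, f_y(x, y) = 2*x**2 - 4*x*y - 3*y**2 - 4*y.
  f_x(P) = -3, f_y(P) = 8 (gradient nonzero, so P is smooth).
Step 3: tangent line at P: -3·(x − 2) + 8·(y − 0) = 0.
Expanding: -3*x + 8*y + 6 = 0.


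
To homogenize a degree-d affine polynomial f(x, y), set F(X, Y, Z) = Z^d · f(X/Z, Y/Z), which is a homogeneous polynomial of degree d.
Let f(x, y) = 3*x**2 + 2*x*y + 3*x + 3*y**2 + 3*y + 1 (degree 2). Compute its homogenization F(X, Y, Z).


F(X, Y, Z) = 3*X**2 + 2*X*Y + 3*X*Z + 3*Y**2 + 3*Y*Z + Z**2

deg(f) = 2.
Substitute x = X/Z, y = Y/Z into f, then multiply by Z^2.
  monomial 3·x^2·y^0 ↦ 3·X^2·Y^0·Z^0.
  monomial 2·x^1·y^1 ↦ 2·X^1·Y^1·Z^0.
  monomial 3·x^1·y^0 ↦ 3·X^1·Y^0·Z^1.
  monomial 3·x^0·y^2 ↦ 3·X^0·Y^2·Z^0.
  monomial 3·x^0·y^1 ↦ 3·X^0·Y^1·Z^1.
  monomial 1·x^0·y^0 ↦ 1·X^0·Y^0·Z^2.
Collecting: F(X, Y, Z) = 3*X**2 + 2*X*Y + 3*X*Z + 3*Y**2 + 3*Y*Z + Z**2.


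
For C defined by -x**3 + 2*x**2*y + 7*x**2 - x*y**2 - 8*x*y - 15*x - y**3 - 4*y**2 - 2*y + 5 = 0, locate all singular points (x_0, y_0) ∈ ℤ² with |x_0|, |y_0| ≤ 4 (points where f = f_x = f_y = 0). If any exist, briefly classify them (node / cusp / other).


Singular points: {(1, -2)}; classification: cusp.

Compute partial derivatives:
  f_x = -3*x**2 + 4*x*y + 14*x - y**2 - 8*y - 15.
  f_y = 2*x**2 - 2*x*y - 8*x - 3*y**2 - 8*y - 2.
Scan x_0 ∈ {−4, ..., 4}. For each x_0, f_y(x_0, y) is a polynomial in y; find its integer roots y ∈ {−4, ..., 4}, then test f_x and f at those candidates.
  x = -4: f_y(-4, y) = 62 - 3*y**2; no integer root y with |y| ≤ 4.
  x = -3: f_y(-3, y) = -3*y**2 - 2*y + 40; vanishes at y ∈ {-4}. (-3, -4): f_x = -20 ≠ 0.
  x = -2: f_y(-2, y) = -3*y**2 - 4*y + 22; no integer root y with |y| ≤ 4.
  x = -1: f_y(-1, y) = -3*y**2 - 6*y + 8; no integer root y with |y| ≤ 4.
  x = 0: f_y(0, y) = -3*y**2 - 8*y - 2; no integer root y with |y| ≤ 4.
  x = 1: f_y(1, y) = -3*y**2 - 10*y - 8; vanishes at y ∈ {-2}. (1, -2): f_x = 0, f = 0 — SINGULAR.
  x = 2: f_y(2, y) = -3*y**2 - 12*y - 10; no integer root y with |y| ≤ 4.
  x = 3: f_y(3, y) = -3*y**2 - 14*y - 8; vanishes at y ∈ {-4}. (3, -4): f_x = -32 ≠ 0.
  x = 4: f_y(4, y) = -3*y**2 - 16*y - 2; no integer root y with |y| ≤ 4.
Only singular point on the grid: (1, -2).
Classify: substitute x = 1 + u, y = -2 + v and expand: f = -u**3 + 2*u**2*v - u*v**2 - v**3 + v**2.
No constant or linear terms (consistent with a singular point). Quadratic part: v**2. Cubic part: -u**3 + 2*u**2*v - u*v**2 - v**3.
The quadratic part v**2 is a perfect square, so there is a single (double) tangent line v = 0, i.e. y = -2. Restricting the cubic part to that line (v = 0) leaves -u**3 ≠ 0, so f is not divisible by v and the branch is v² ≈ u**3 to lowest order — this is a cusp.
Classification: cusp.


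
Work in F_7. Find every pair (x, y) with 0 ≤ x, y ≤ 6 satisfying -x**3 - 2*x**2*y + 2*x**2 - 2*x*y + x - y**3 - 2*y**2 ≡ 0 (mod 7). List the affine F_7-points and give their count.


Affine F_7-points: {(0, 0), (0, 5), (3, 2), (3, 5), (4, 0), (5, 0), (5, 1), (5, 4), (6, 2)}; count = 9.

For each of the 49 pairs (x, y) ∈ F_7², evaluate f(x, y) mod 7. Record the zeros.
  x = 0: [0↦0, 1↦4, 2↦5, 3↦4, 4↦2, 5↦0, 6↦6]  zeros at y ∈ {0, 5}
  x = 1: [0↦2, 1↦2, 2↦6, 3↦1, 4↦2, 5↦3, 6↦5]  zeros at y ∈ ∅
  x = 2: [0↦2, 1↦1, 2↦4, 3↦5, 4↦5, 5↦5, 6↦6]  zeros at y ∈ ∅
  x = 3: [0↦1, 1↦2, 2↦0, 3↦3, 4↦5, 5↦0, 6↦3]  zeros at y ∈ {2, 5}
  x = 4: [0↦0, 1↦6, 2↦2, 3↦3, 4↦3, 5↦3, 6↦4]  zeros at y ∈ {0}
  x = 5: [0↦0, 1↦0, 2↦4, 3↦6, 4↦0, 5↦1, 6↦3]  zeros at y ∈ {0, 1, 4}
  x = 6: [0↦2, 1↦6, 2↦0, 3↦6, 4↦4, 5↦2, 6↦1]  zeros at y ∈ {2}
Collecting zeros: affine points = {(0, 0), (0, 5), (3, 2), (3, 5), (4, 0), (5, 0), (5, 1), (5, 4), (6, 2)}.
Total count |C(F_7)_aff| = 9.


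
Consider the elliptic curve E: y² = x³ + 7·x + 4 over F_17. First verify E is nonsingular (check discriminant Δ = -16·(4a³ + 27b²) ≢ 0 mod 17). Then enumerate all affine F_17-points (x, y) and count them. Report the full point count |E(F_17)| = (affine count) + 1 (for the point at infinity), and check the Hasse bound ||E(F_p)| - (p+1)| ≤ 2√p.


Affine points = {(0, 2), (0, 15), (2, 3), (2, 14), (3, 1), (3, 16), (11, 1), (11, 16), (15, 4), (15, 13), (16, 8), (16, 9)}; affine count = 12; |E(F_17)| = 13.

Discriminant check: Δ ∝ 4a³ + 27b² = 4·7³ + 27·4² = 4·343 + 27·16 ≡ 2 (mod 17). Nonzero ⇒ E is nonsingular.
For each x ∈ F_17, compute rhs = x³ + 7·x + 4 mod 17, then count y ∈ F_17 with y² ≡ rhs.
  x = 0: rhs = 4, matching y values: 2, 15 (2 points).
  x = 1: rhs = 12, matching y values: none (0 points).
  x = 2: rhs = 9, matching y values: 3, 14 (2 points).
  x = 3: rhs = 1, matching y values: 1, 16 (2 points).
  x = 4: rhs = 11, matching y values: none (0 points).
  x = 5: rhs = 11, matching y values: none (0 points).
  x = 6: rhs = 7, matching y values: none (0 points).
  x = 7: rhs = 5, matching y values: none (0 points).
  x = 8: rhs = 11, matching y values: none (0 points).
  x = 9: rhs = 14, matching y values: none (0 points).
  x = 10: rhs = 3, matching y values: none (0 points).
  x = 11: rhs = 1, matching y values: 1, 16 (2 points).
  x = 12: rhs = 14, matching y values: none (0 points).
  x = 13: rhs = 14, matching y values: none (0 points).
  x = 14: rhs = 7, matching y values: none (0 points).
  x = 15: rhs = 16, matching y values: 4, 13 (2 points).
  x = 16: rhs = 13, matching y values: 8, 9 (2 points).
Total affine count: 12.
Full point count |E(F_17)| = 12 + 1 = 13.
Hasse bound: |13 − (17+1)| = |-5| = 5 ≤ 2√17 ≈ 8.2462 ✓.


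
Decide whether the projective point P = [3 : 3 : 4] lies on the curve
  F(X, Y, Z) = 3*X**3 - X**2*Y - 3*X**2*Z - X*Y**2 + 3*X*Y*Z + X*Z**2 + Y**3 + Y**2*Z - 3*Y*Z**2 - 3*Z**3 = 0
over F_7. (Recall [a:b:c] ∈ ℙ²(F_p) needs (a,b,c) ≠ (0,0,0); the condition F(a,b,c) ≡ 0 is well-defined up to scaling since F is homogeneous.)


F(3,3,4) ≡ 5 (mod 7); P is NOT on the curve.

Evaluate F(3, 3, 4) term-by-term (mod 7).
  3*X**3 ↦ 3·27·1·1 = 81
  -X**2*Y ↦ -1·9·3·1 = -27
  -3*X**2*Z ↦ -3·9·1·4 = -108
  -X*Y**2 ↦ -1·3·9·1 = -27
  3*X*Y*Z ↦ 3·3·3·4 = 108
  X*Z**2 ↦ 1·3·1·16 = 48
  Y**3 ↦ 1·1·27·1 = 27
  Y**2*Z ↦ 1·1·9·4 = 36
  -3*Y*Z**2 ↦ -3·1·3·16 = -144
  -3*Z**3 ↦ -3·1·1·64 = -192
Sum: F(3, 3, 4) = (81) + (-27) + (-108) + (-27) + (108) + (48) + (27) + (36) + (-144) + (-192) = -198.
Reducing mod 7: -198 ≡ 5 (mod 7).
Since F(a, b, c) ≡ 5 ≠ 0 (mod 7), P does NOT lie on the curve.


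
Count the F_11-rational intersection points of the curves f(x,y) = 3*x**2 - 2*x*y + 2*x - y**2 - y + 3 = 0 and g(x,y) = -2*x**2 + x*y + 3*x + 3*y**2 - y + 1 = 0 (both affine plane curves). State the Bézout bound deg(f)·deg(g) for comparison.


Common zeros: ∅; count = 0; Bézout bound = 4.

deg(f) = 2, deg(g) = 2, so Bézout bound = 4.
Scan x ∈ F_11. For each x, list the y ∈ F_11 with f(x, y) ≡ 0 and those with g(x, y) ≡ 0 (mod 11); the common zeros in that column are the intersection.
  x = 0: f ≡ 0 at y ∈ ∅; g ≡ 0 at y ∈ {2}; common: ∅.
  x = 1: f ≡ 0 at y ∈ ∅; g ≡ 0 at y ∈ {5, 6}; common: ∅.
  x = 2: f ≡ 0 at y ∈ ∅; g ≡ 0 at y ∈ ∅; common: ∅.
  x = 3: f ≡ 0 at y ∈ ∅; g ≡ 0 at y ∈ {5, 9}; common: ∅.
  x = 4: f ≡ 0 at y ∈ {5, 8}; g ≡ 0 at y ∈ ∅; common: ∅.
  x = 5: f ≡ 0 at y ∈ {0}; g ≡ 0 at y ∈ ∅; common: ∅.
  x = 6: f ≡ 0 at y ∈ {4, 5}; g ≡ 0 at y ∈ {3, 10}; common: ∅.
  x = 7: f ≡ 0 at y ∈ {3, 4}; g ≡ 0 at y ∈ ∅; common: ∅.
  x = 8: f ≡ 0 at y ∈ {8}; g ≡ 0 at y ∈ {2, 3}; common: ∅.
  x = 9: f ≡ 0 at y ∈ {0, 3}; g ≡ 0 at y ∈ {6}; common: ∅.
  x = 10: f ≡ 0 at y ∈ ∅; g ≡ 0 at y ∈ ∅; common: ∅.
Collecting: common zeros = ∅, so the count is 0.
Comparison with the Bézout bound: 0 ≤ 4 = deg(f)·deg(g), as expected for curves with no common component (the affine F_11-count falls short of the bound because intersections may lie at infinity, over extension fields, or carry multiplicity).


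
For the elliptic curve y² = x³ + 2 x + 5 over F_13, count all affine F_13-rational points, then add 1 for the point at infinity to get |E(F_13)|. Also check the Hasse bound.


Affine points = {(2, 2), (2, 11), (3, 5), (3, 8), (4, 5), (4, 8), (5, 6), (5, 7), (6, 5), (6, 8), (8, 0)}; affine count = 11; |E(F_13)| = 12.

Discriminant check: Δ ∝ 4a³ + 27b² = 4·2³ + 27·5² = 4·8 + 27·25 ≡ 5 (mod 13). Nonzero ⇒ E is nonsingular.
For each x ∈ F_13, compute rhs = x³ + 2·x + 5 mod 13, then count y ∈ F_13 with y² ≡ rhs.
  x = 0: rhs = 5, matching y values: none (0 points).
  x = 1: rhs = 8, matching y values: none (0 points).
  x = 2: rhs = 4, matching y values: 2, 11 (2 points).
  x = 3: rhs = 12, matching y values: 5, 8 (2 points).
  x = 4: rhs = 12, matching y values: 5, 8 (2 points).
  x = 5: rhs = 10, matching y values: 6, 7 (2 points).
  x = 6: rhs = 12, matching y values: 5, 8 (2 points).
  x = 7: rhs = 11, matching y values: none (0 points).
  x = 8: rhs = 0, matching y values: 0 (1 points).
  x = 9: rhs = 11, matching y values: none (0 points).
  x = 10: rhs = 11, matching y values: none (0 points).
  x = 11: rhs = 6, matching y values: none (0 points).
  x = 12: rhs = 2, matching y values: none (0 points).
Total affine count: 11.
Full point count |E(F_13)| = 11 + 1 = 12.
Hasse bound: |12 − (13+1)| = |-2| = 2 ≤ 2√13 ≈ 7.2111 ✓.


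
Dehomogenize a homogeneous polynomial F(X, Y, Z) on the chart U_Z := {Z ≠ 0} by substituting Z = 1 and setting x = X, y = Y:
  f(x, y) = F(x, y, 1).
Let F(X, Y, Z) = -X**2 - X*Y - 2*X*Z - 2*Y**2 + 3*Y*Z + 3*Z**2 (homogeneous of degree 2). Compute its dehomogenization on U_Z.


f(x, y) = -x**2 - x*y - 2*x - 2*y**2 + 3*y + 3

On U_Z we set Z = 1. Each monomial c·X^i·Y^j·Z^k in F becomes c·x^i·y^j·1^k = c·x^i·y^j.
Substituting Z = 1: F(X, Y, 1) = -x**2 - x*y - 2*x - 2*y**2 + 3*y + 3.
Note: deg(f) ≤ deg(F) = 2; strict inequality happens when F is divisible by Z (lost terms).


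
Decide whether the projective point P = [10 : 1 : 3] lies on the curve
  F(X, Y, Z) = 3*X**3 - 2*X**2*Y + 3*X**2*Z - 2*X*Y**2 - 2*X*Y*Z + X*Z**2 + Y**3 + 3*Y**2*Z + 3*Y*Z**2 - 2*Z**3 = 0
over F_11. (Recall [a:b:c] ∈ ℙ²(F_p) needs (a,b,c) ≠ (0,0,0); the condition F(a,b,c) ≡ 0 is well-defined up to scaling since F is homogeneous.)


F(10,1,3) ≡ 8 (mod 11); P is NOT on the curve.

Evaluate F(10, 1, 3) term-by-term (mod 11).
  3*X**3 ↦ 3·1000·1·1 = 3000
  -2*X**2*Y ↦ -2·100·1·1 = -200
  3*X**2*Z ↦ 3·100·1·3 = 900
  -2*X*Y**2 ↦ -2·10·1·1 = -20
  -2*X*Y*Z ↦ -2·10·1·3 = -60
  X*Z**2 ↦ 1·10·1·9 = 90
  Y**3 ↦ 1·1·1·1 = 1
  3*Y**2*Z ↦ 3·1·1·3 = 9
  3*Y*Z**2 ↦ 3·1·1·9 = 27
  -2*Z**3 ↦ -2·1·1·27 = -54
Sum: F(10, 1, 3) = (3000) + (-200) + (900) + (-20) + (-60) + (90) + (1) + (9) + (27) + (-54) = 3693.
Reducing mod 11: 3693 ≡ 8 (mod 11).
Since F(a, b, c) ≡ 8 ≠ 0 (mod 11), P does NOT lie on the curve.


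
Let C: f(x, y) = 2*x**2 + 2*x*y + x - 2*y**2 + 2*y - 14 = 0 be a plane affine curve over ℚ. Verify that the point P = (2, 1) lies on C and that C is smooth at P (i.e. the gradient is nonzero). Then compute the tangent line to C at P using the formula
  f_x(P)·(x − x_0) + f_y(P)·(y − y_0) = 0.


Tangent line at P: 11*x + 2*y - 24 = 0.

Step 1: f(2, 1) = 0, so P lies on C.
Step 2: partial derivatives
  f_x(x, y) = 4*x + 2*y + 1, f_y(x, y) = 2*x - 4*y + 2.
  f_x(P) = 11, f_y(P) = 2 (gradient nonzero, so P is smooth).
Step 3: tangent line at P: 11·(x − 2) + 2·(y − 1) = 0.
Expanding: 11*x + 2*y - 24 = 0.


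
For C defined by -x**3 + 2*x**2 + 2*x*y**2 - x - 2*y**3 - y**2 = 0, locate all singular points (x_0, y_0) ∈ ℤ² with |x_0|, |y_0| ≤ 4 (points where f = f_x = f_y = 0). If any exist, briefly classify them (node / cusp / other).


Singular points: {(1, 0)}; classification: node.

Compute partial derivatives:
  f_x = -3*x**2 + 4*x + 2*y**2 - 1.
  f_y = 4*x*y - 6*y**2 - 2*y.
Scan x_0 ∈ {−4, ..., 4}. For each x_0, f_y(x_0, y) is a polynomial in y; find its integer roots y ∈ {−4, ..., 4}, then test f_x and f at those candidates.
  x = -4: f_y(-4, y) = -6*y**2 - 18*y; vanishes at y ∈ {-3, 0}. (-4, -3): f_x = -47 ≠ 0; (-4, 0): f_x = -65 ≠ 0.
  x = -3: f_y(-3, y) = -6*y**2 - 14*y; vanishes at y ∈ {0}. (-3, 0): f_x = -40 ≠ 0.
  x = -2: f_y(-2, y) = -6*y**2 - 10*y; vanishes at y ∈ {0}. (-2, 0): f_x = -21 ≠ 0.
  x = -1: f_y(-1, y) = -6*y**2 - 6*y; vanishes at y ∈ {-1, 0}. (-1, -1): f_x = -6 ≠ 0; (-1, 0): f_x = -8 ≠ 0.
  x = 0: f_y(0, y) = -6*y**2 - 2*y; vanishes at y ∈ {0}. (0, 0): f_x = -1 ≠ 0.
  x = 1: f_y(1, y) = -6*y**2 + 2*y; vanishes at y ∈ {0}. (1, 0): f_x = 0, f = 0 — SINGULAR.
  x = 2: f_y(2, y) = -6*y**2 + 6*y; vanishes at y ∈ {0, 1}. (2, 0): f_x = -5 ≠ 0; (2, 1): f_x = -3 ≠ 0.
  x = 3: f_y(3, y) = -6*y**2 + 10*y; vanishes at y ∈ {0}. (3, 0): f_x = -16 ≠ 0.
  x = 4: f_y(4, y) = -6*y**2 + 14*y; vanishes at y ∈ {0}. (4, 0): f_x = -33 ≠ 0.
Only singular point on the grid: (1, 0).
Classify: substitute x = 1 + u, y = 0 + v and expand: f = -u**3 - u**2 + 2*u*v**2 - 2*v**3 + v**2.
No constant or linear terms (consistent with a singular point). Quadratic part: -u**2 + v**2. Cubic part: -u**3 + 2*u*v**2 - 2*v**3.
The quadratic part v**2 - u**2 = (v − u)(v + u) splits into two distinct linear factors, so there are two distinct tangent lines y − 0 = ±(x − 1) — this is a node (ordinary double point).
Classification: node.


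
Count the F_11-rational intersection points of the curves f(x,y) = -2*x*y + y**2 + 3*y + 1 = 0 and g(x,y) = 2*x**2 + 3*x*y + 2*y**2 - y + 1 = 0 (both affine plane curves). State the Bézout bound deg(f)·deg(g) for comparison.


Common zeros: {(3, 9), (8, 1)}; count = 2; Bézout bound = 4.

deg(f) = 2, deg(g) = 2, so Bézout bound = 4.
Scan x ∈ F_11. For each x, list the y ∈ F_11 with f(x, y) ≡ 0 and those with g(x, y) ≡ 0 (mod 11); the common zeros in that column are the intersection.
  x = 0: f ≡ 0 at y ∈ {2, 6}; g ≡ 0 at y ∈ {8, 9}; common: ∅.
  x = 1: f ≡ 0 at y ∈ ∅; g ≡ 0 at y ∈ ∅; common: ∅.
  x = 2: f ≡ 0 at y ∈ ∅; g ≡ 0 at y ∈ ∅; common: ∅.
  x = 3: f ≡ 0 at y ∈ {5, 9}; g ≡ 0 at y ∈ {9}; common: {9}.
  x = 4: f ≡ 0 at y ∈ ∅; g ≡ 0 at y ∈ {0}; common: ∅.
  x = 5: f ≡ 0 at y ∈ {3, 4}; g ≡ 0 at y ∈ ∅; common: ∅.
  x = 6: f ≡ 0 at y ∈ {10}; g ≡ 0 at y ∈ ∅; common: ∅.
  x = 7: f ≡ 0 at y ∈ ∅; g ≡ 0 at y ∈ {0, 1}; common: ∅.
  x = 8: f ≡ 0 at y ∈ {1}; g ≡ 0 at y ∈ {1, 4}; common: {1}.
  x = 9: f ≡ 0 at y ∈ {7, 8}; g ≡ 0 at y ∈ ∅; common: ∅.
  x = 10: f ≡ 0 at y ∈ ∅; g ≡ 0 at y ∈ {5, 8}; common: ∅.
Collecting: common zeros = {(3, 9), (8, 1)}, so the count is 2.
Comparison with the Bézout bound: 2 ≤ 4 = deg(f)·deg(g), as expected for curves with no common component (the affine F_11-count falls short of the bound because intersections may lie at infinity, over extension fields, or carry multiplicity).
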